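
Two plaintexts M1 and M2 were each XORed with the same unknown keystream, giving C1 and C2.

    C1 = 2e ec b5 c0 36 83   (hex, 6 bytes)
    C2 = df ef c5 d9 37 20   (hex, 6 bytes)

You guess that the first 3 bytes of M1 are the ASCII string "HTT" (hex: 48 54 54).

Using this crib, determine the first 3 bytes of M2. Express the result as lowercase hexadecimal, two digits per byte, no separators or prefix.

First, C1 ⊕ C2 = (M1 ⊕ K) ⊕ (M2 ⊕ K) = M1 ⊕ M2, so the key drops out. Then M2 = (M1 ⊕ M2) ⊕ M1 over the first 3 bytes.
byte 0: (2e XOR df) XOR 48 = f1 XOR 48 = b9
byte 1: (ec XOR ef) XOR 54 = 03 XOR 54 = 57
byte 2: (b5 XOR c5) XOR 54 = 70 XOR 54 = 24

b95724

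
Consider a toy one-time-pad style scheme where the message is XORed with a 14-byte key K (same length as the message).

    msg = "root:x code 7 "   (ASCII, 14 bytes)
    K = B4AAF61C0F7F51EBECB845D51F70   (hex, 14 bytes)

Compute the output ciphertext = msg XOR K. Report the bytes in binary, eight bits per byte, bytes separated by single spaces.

11000110 11000101 10011001 01101000 00110101 00000111 01110001 10001000 10000011 11011100 00100000 11110101 00101000 01010000

XOR is its own inverse, so applying the key byte-wise gives the result directly.
byte 0: 72 ⊕ b4 = c6
byte 1: 6f ⊕ aa = c5
byte 2: 6f ⊕ f6 = 99
byte 3: 74 ⊕ 1c = 68
byte 4: 3a ⊕ 0f = 35
byte 5: 78 ⊕ 7f = 07
byte 6: 20 ⊕ 51 = 71
byte 7: 63 ⊕ eb = 88
byte 8: 6f ⊕ ec = 83
byte 9: 64 ⊕ b8 = dc
byte 10: 65 ⊕ 45 = 20
byte 11: 20 ⊕ d5 = f5
byte 12: 37 ⊕ 1f = 28
byte 13: 20 ⊕ 70 = 50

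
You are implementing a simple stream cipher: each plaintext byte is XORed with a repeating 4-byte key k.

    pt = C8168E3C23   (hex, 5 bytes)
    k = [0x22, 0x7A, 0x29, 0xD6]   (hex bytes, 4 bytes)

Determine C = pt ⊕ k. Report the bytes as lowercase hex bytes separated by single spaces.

ea 6c a7 ea 01

The 4-byte key repeats, so the effective keystream is 22 7a 29 d6 22.
byte 0: c8 ⊕ 22 = ea
byte 1: 16 ⊕ 7a = 6c
byte 2: 8e ⊕ 29 = a7
byte 3: 3c ⊕ d6 = ea
byte 4: 23 ⊕ 22 = 01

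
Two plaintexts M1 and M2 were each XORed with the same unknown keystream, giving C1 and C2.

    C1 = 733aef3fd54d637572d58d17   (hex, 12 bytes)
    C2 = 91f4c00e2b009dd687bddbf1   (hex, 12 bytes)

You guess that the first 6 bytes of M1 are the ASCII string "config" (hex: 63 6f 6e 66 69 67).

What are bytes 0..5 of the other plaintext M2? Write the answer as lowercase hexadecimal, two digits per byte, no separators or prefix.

First, C1 ⊕ C2 = (M1 ⊕ K) ⊕ (M2 ⊕ K) = M1 ⊕ M2, so the key drops out. Then M2 = (M1 ⊕ M2) ⊕ M1 over the first 6 bytes.
byte 0: (73 ^ 91) ^ 63 = e2 ^ 63 = 81
byte 1: (3a ^ f4) ^ 6f = ce ^ 6f = a1
byte 2: (ef ^ c0) ^ 6e = 2f ^ 6e = 41
byte 3: (3f ^ 0e) ^ 66 = 31 ^ 66 = 57
byte 4: (d5 ^ 2b) ^ 69 = fe ^ 69 = 97
byte 5: (4d ^ 00) ^ 67 = 4d ^ 67 = 2a

81a14157972a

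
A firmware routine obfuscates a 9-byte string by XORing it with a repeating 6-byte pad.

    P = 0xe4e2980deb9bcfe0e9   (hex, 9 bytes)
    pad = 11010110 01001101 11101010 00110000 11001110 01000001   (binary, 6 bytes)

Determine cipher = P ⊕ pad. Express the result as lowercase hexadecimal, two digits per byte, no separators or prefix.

The 6-byte key repeats, so the effective keystream is d6 4d ea 30 ce 41 d6 4d ea.
byte 0: 11100100 XOR 11010110 = 00110010
byte 1: 11100010 XOR 01001101 = 10101111
byte 2: 10011000 XOR 11101010 = 01110010
byte 3: 00001101 XOR 00110000 = 00111101
byte 4: 11101011 XOR 11001110 = 00100101
byte 5: 10011011 XOR 01000001 = 11011010
byte 6: 11001111 XOR 11010110 = 00011001
byte 7: 11100000 XOR 01001101 = 10101101
byte 8: 11101001 XOR 11101010 = 00000011

32af723d25da19ad03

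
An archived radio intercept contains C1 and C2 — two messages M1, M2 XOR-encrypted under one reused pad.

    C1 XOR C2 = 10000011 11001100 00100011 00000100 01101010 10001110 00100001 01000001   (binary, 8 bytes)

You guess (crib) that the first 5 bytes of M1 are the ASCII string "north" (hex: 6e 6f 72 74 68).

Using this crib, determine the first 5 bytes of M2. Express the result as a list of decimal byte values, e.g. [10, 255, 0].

Since C1 ⊕ C2 = M1 ⊕ M2, XORing with the guessed M1 bytes yields the corresponding M2 bytes: M2 = (C1 ⊕ C2) ⊕ M1.
byte 0: 10000011 ⊕ 01101110 = 11101101
byte 1: 11001100 ⊕ 01101111 = 10100011
byte 2: 00100011 ⊕ 01110010 = 01010001
byte 3: 00000100 ⊕ 01110100 = 01110000
byte 4: 01101010 ⊕ 01101000 = 00000010

[237, 163, 81, 112, 2]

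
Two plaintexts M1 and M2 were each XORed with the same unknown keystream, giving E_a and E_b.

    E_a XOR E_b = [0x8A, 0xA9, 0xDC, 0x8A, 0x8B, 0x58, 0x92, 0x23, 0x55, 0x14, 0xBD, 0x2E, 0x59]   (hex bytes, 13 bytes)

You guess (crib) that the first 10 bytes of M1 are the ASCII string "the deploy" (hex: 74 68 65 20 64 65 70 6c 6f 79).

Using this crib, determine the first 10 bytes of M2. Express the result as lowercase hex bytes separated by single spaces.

Since E_a ⊕ E_b = M1 ⊕ M2, XORing with the guessed M1 bytes yields the corresponding M2 bytes: M2 = (E_a ⊕ E_b) ⊕ M1.
138 ⊕ 116 = 254
169 ⊕ 104 = 193
220 ⊕ 101 = 185
138 ⊕  32 = 170
139 ⊕ 100 = 239
 88 ⊕ 101 =  61
146 ⊕ 112 = 226
 35 ⊕ 108 =  79
 85 ⊕ 111 =  58
 20 ⊕ 121 = 109

fe c1 b9 aa ef 3d e2 4f 3a 6d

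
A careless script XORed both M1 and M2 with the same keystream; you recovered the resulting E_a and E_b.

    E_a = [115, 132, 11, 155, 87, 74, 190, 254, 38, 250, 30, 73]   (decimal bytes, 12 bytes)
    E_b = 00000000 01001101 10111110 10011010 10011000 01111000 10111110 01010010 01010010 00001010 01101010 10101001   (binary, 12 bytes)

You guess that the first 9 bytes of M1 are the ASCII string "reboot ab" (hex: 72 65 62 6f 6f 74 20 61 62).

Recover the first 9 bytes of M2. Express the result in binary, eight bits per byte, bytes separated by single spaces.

First, E_a ⊕ E_b = (M1 ⊕ K) ⊕ (M2 ⊕ K) = M1 ⊕ M2, so the key drops out. Then M2 = (M1 ⊕ M2) ⊕ M1 over the first 9 bytes.
byte 0: (73 xor 00) xor 72 = 73 xor 72 = 01
byte 1: (84 xor 4d) xor 65 = c9 xor 65 = ac
byte 2: (0b xor be) xor 62 = b5 xor 62 = d7
byte 3: (9b xor 9a) xor 6f = 01 xor 6f = 6e
byte 4: (57 xor 98) xor 6f = cf xor 6f = a0
byte 5: (4a xor 78) xor 74 = 32 xor 74 = 46
byte 6: (be xor be) xor 20 = 00 xor 20 = 20
byte 7: (fe xor 52) xor 61 = ac xor 61 = cd
byte 8: (26 xor 52) xor 62 = 74 xor 62 = 16

00000001 10101100 11010111 01101110 10100000 01000110 00100000 11001101 00010110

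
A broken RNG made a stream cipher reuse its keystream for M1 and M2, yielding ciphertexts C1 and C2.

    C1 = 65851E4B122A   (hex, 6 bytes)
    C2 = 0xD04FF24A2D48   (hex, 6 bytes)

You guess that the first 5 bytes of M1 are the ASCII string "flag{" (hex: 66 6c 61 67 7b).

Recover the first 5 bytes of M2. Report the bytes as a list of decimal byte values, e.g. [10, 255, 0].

[211, 166, 141, 102, 68]

First, C1 ⊕ C2 = (M1 ⊕ K) ⊕ (M2 ⊕ K) = M1 ⊕ M2, so the key drops out. Then M2 = (M1 ⊕ M2) ⊕ M1 over the first 5 bytes.
byte 0: (65 ⊕ d0) ⊕ 66 = b5 ⊕ 66 = d3
byte 1: (85 ⊕ 4f) ⊕ 6c = ca ⊕ 6c = a6
byte 2: (1e ⊕ f2) ⊕ 61 = ec ⊕ 61 = 8d
byte 3: (4b ⊕ 4a) ⊕ 67 = 01 ⊕ 67 = 66
byte 4: (12 ⊕ 2d) ⊕ 7b = 3f ⊕ 7b = 44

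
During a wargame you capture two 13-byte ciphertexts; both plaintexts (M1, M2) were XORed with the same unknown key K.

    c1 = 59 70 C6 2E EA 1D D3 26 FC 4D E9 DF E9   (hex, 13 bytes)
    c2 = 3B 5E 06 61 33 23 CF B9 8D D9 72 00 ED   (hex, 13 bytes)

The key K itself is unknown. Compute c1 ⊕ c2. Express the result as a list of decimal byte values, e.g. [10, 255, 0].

c1 ⊕ c2 = (M1 ⊕ K) ⊕ (M2 ⊕ K) = M1 ⊕ M2 — the shared key cancels under XOR.
01011001 xor 00111011 = 01100010
01110000 xor 01011110 = 00101110
11000110 xor 00000110 = 11000000
00101110 xor 01100001 = 01001111
11101010 xor 00110011 = 11011001
00011101 xor 00100011 = 00111110
11010011 xor 11001111 = 00011100
00100110 xor 10111001 = 10011111
11111100 xor 10001101 = 01110001
01001101 xor 11011001 = 10010100
11101001 xor 01110010 = 10011011
11011111 xor 00000000 = 11011111
11101001 xor 11101101 = 00000100

[98, 46, 192, 79, 217, 62, 28, 159, 113, 148, 155, 223, 4]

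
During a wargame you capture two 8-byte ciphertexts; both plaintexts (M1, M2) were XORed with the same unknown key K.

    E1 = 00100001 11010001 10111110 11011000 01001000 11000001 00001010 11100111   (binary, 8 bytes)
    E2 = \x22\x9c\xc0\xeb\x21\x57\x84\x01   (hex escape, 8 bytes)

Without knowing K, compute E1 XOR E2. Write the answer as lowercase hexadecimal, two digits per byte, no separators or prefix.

034d7e3369968ee6

E1 ⊕ E2 = (M1 ⊕ K) ⊕ (M2 ⊕ K) = M1 ⊕ M2 — the shared key cancels under XOR.
 33 ⊕  34 =   3
209 ⊕ 156 =  77
190 ⊕ 192 = 126
216 ⊕ 235 =  51
 72 ⊕  33 = 105
193 ⊕  87 = 150
 10 ⊕ 132 = 142
231 ⊕   1 = 230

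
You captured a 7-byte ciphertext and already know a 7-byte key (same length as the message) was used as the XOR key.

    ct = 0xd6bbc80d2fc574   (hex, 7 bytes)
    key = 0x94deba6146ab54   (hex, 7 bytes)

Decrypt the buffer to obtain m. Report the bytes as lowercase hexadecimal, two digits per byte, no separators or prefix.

XOR is its own inverse, so applying the key byte-wise gives the result directly.
byte 0: d6 ^ 94 = 42
byte 1: bb ^ de = 65
byte 2: c8 ^ ba = 72
byte 3: 0d ^ 61 = 6c
byte 4: 2f ^ 46 = 69
byte 5: c5 ^ ab = 6e
byte 6: 74 ^ 54 = 20

4265726c696e20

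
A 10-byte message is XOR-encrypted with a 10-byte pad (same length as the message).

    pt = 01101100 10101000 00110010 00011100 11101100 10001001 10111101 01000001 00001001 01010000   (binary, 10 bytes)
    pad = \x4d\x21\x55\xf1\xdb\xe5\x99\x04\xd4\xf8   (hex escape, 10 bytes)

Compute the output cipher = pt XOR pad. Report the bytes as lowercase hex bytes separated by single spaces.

byte 0: 6c ⊕ 4d = 21
byte 1: a8 ⊕ 21 = 89
byte 2: 32 ⊕ 55 = 67
byte 3: 1c ⊕ f1 = ed
byte 4: ec ⊕ db = 37
byte 5: 89 ⊕ e5 = 6c
byte 6: bd ⊕ 99 = 24
byte 7: 41 ⊕ 04 = 45
byte 8: 09 ⊕ d4 = dd
byte 9: 50 ⊕ f8 = a8

21 89 67 ed 37 6c 24 45 dd a8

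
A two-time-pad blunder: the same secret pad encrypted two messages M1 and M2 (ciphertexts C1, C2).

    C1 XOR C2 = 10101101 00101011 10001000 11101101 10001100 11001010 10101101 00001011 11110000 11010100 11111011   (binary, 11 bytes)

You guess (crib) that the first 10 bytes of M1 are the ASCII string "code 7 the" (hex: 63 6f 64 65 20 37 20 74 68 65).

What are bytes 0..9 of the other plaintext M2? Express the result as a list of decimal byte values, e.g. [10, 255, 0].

[206, 68, 236, 136, 172, 253, 141, 127, 152, 177]

Since C1 ⊕ C2 = M1 ⊕ M2, XORing with the guessed M1 bytes yields the corresponding M2 bytes: M2 = (C1 ⊕ C2) ⊕ M1.
byte 0: ad ⊕ 63 = ce
byte 1: 2b ⊕ 6f = 44
byte 2: 88 ⊕ 64 = ec
byte 3: ed ⊕ 65 = 88
byte 4: 8c ⊕ 20 = ac
byte 5: ca ⊕ 37 = fd
byte 6: ad ⊕ 20 = 8d
byte 7: 0b ⊕ 74 = 7f
byte 8: f0 ⊕ 68 = 98
byte 9: d4 ⊕ 65 = b1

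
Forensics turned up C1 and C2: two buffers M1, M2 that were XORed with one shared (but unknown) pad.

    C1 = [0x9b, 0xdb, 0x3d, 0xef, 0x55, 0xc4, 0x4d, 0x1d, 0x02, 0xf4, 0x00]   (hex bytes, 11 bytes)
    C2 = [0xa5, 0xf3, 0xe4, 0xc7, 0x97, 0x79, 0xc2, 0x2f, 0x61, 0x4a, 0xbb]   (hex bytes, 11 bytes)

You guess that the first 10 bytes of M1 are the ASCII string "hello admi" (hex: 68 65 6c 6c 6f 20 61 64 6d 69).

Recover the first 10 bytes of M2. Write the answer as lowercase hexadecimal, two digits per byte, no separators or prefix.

564db544ad9dee560ed7

First, C1 ⊕ C2 = (M1 ⊕ K) ⊕ (M2 ⊕ K) = M1 ⊕ M2, so the key drops out. Then M2 = (M1 ⊕ M2) ⊕ M1 over the first 10 bytes.
byte 0: (9b ^ a5) ^ 68 = 3e ^ 68 = 56
byte 1: (db ^ f3) ^ 65 = 28 ^ 65 = 4d
byte 2: (3d ^ e4) ^ 6c = d9 ^ 6c = b5
byte 3: (ef ^ c7) ^ 6c = 28 ^ 6c = 44
byte 4: (55 ^ 97) ^ 6f = c2 ^ 6f = ad
byte 5: (c4 ^ 79) ^ 20 = bd ^ 20 = 9d
byte 6: (4d ^ c2) ^ 61 = 8f ^ 61 = ee
byte 7: (1d ^ 2f) ^ 64 = 32 ^ 64 = 56
byte 8: (02 ^ 61) ^ 6d = 63 ^ 6d = 0e
byte 9: (f4 ^ 4a) ^ 69 = be ^ 69 = d7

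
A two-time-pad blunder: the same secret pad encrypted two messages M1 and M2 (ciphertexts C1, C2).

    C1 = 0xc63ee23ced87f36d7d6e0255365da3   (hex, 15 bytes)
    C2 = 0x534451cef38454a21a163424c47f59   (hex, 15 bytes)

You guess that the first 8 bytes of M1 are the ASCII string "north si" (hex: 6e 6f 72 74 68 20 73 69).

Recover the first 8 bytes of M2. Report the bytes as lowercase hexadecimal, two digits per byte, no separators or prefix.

fb15c1867623d4a6

First, C1 ⊕ C2 = (M1 ⊕ K) ⊕ (M2 ⊕ K) = M1 ⊕ M2, so the key drops out. Then M2 = (M1 ⊕ M2) ⊕ M1 over the first 8 bytes.
byte 0: (c6 XOR 53) XOR 6e = 95 XOR 6e = fb
byte 1: (3e XOR 44) XOR 6f = 7a XOR 6f = 15
byte 2: (e2 XOR 51) XOR 72 = b3 XOR 72 = c1
byte 3: (3c XOR ce) XOR 74 = f2 XOR 74 = 86
byte 4: (ed XOR f3) XOR 68 = 1e XOR 68 = 76
byte 5: (87 XOR 84) XOR 20 = 03 XOR 20 = 23
byte 6: (f3 XOR 54) XOR 73 = a7 XOR 73 = d4
byte 7: (6d XOR a2) XOR 69 = cf XOR 69 = a6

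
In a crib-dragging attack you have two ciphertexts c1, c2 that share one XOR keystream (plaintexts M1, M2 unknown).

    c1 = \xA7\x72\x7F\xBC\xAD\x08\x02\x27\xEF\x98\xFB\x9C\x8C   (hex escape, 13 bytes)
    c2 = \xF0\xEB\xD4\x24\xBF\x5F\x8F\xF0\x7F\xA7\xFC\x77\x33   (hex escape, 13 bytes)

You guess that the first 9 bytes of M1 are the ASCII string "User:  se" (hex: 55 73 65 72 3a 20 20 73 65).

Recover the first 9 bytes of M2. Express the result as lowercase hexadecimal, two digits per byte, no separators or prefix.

02eaceea2877ada4f5

First, c1 ⊕ c2 = (M1 ⊕ K) ⊕ (M2 ⊕ K) = M1 ⊕ M2, so the key drops out. Then M2 = (M1 ⊕ M2) ⊕ M1 over the first 9 bytes.
byte 0: (a7 ^ f0) ^ 55 = 57 ^ 55 = 02
byte 1: (72 ^ eb) ^ 73 = 99 ^ 73 = ea
byte 2: (7f ^ d4) ^ 65 = ab ^ 65 = ce
byte 3: (bc ^ 24) ^ 72 = 98 ^ 72 = ea
byte 4: (ad ^ bf) ^ 3a = 12 ^ 3a = 28
byte 5: (08 ^ 5f) ^ 20 = 57 ^ 20 = 77
byte 6: (02 ^ 8f) ^ 20 = 8d ^ 20 = ad
byte 7: (27 ^ f0) ^ 73 = d7 ^ 73 = a4
byte 8: (ef ^ 7f) ^ 65 = 90 ^ 65 = f5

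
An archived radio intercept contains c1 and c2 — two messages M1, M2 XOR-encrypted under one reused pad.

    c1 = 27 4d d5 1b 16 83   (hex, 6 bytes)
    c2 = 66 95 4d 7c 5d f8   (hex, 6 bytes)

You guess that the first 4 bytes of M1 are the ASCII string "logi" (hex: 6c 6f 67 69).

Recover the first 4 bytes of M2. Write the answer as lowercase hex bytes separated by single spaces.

First, c1 ⊕ c2 = (M1 ⊕ K) ⊕ (M2 ⊕ K) = M1 ⊕ M2, so the key drops out. Then M2 = (M1 ⊕ M2) ⊕ M1 over the first 4 bytes.
byte 0: (27 XOR 66) XOR 6c = 41 XOR 6c = 2d
byte 1: (4d XOR 95) XOR 6f = d8 XOR 6f = b7
byte 2: (d5 XOR 4d) XOR 67 = 98 XOR 67 = ff
byte 3: (1b XOR 7c) XOR 69 = 67 XOR 69 = 0e

2d b7 ff 0e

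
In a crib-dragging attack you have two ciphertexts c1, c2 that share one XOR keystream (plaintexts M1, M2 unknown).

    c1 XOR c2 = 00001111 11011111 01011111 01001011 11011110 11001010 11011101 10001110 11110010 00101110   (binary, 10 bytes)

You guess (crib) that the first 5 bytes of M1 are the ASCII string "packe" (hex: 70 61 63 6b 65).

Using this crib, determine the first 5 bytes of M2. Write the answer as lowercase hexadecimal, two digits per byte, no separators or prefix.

7fbe3c20bb

Since c1 ⊕ c2 = M1 ⊕ M2, XORing with the guessed M1 bytes yields the corresponding M2 bytes: M2 = (c1 ⊕ c2) ⊕ M1.
 15 ^ 112 = 127
223 ^  97 = 190
 95 ^  99 =  60
 75 ^ 107 =  32
222 ^ 101 = 187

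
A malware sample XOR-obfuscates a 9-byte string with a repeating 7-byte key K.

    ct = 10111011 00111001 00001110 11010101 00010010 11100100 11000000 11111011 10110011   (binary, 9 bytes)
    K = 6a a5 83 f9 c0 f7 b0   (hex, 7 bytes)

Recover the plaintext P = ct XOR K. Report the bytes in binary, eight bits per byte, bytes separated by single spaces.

The 7-byte key repeats, so the effective keystream is 6a a5 83 f9 c0 f7 b0 6a a5.
byte 0: bb ^ 6a = d1
byte 1: 39 ^ a5 = 9c
byte 2: 0e ^ 83 = 8d
byte 3: d5 ^ f9 = 2c
byte 4: 12 ^ c0 = d2
byte 5: e4 ^ f7 = 13
byte 6: c0 ^ b0 = 70
byte 7: fb ^ 6a = 91
byte 8: b3 ^ a5 = 16

11010001 10011100 10001101 00101100 11010010 00010011 01110000 10010001 00010110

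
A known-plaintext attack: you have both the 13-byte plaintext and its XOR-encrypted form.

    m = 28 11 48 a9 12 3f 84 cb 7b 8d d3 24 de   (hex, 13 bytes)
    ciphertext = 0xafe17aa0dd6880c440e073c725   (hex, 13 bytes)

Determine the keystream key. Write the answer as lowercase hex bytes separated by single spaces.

87 f0 32 09 cf 57 04 0f 3b 6d a0 e3 fb

Since ciphertext = m ⊕ key, XORing both sides with m gives key = m ⊕ ciphertext.
byte 0: 28 ^ af = 87
byte 1: 11 ^ e1 = f0
byte 2: 48 ^ 7a = 32
byte 3: a9 ^ a0 = 09
byte 4: 12 ^ dd = cf
byte 5: 3f ^ 68 = 57
byte 6: 84 ^ 80 = 04
byte 7: cb ^ c4 = 0f
byte 8: 7b ^ 40 = 3b
byte 9: 8d ^ e0 = 6d
byte 10: d3 ^ 73 = a0
byte 11: 24 ^ c7 = e3
byte 12: de ^ 25 = fb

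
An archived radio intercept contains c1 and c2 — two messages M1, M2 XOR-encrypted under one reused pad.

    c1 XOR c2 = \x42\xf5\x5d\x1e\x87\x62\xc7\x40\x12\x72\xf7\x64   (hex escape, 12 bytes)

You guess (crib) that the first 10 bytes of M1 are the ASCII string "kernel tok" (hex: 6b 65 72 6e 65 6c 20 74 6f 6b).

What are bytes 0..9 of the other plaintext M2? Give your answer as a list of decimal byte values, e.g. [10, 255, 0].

[41, 144, 47, 112, 226, 14, 231, 52, 125, 25]

Since c1 ⊕ c2 = M1 ⊕ M2, XORing with the guessed M1 bytes yields the corresponding M2 bytes: M2 = (c1 ⊕ c2) ⊕ M1.
 66 ⊕ 107 =  41
245 ⊕ 101 = 144
 93 ⊕ 114 =  47
 30 ⊕ 110 = 112
135 ⊕ 101 = 226
 98 ⊕ 108 =  14
199 ⊕  32 = 231
 64 ⊕ 116 =  52
 18 ⊕ 111 = 125
114 ⊕ 107 =  25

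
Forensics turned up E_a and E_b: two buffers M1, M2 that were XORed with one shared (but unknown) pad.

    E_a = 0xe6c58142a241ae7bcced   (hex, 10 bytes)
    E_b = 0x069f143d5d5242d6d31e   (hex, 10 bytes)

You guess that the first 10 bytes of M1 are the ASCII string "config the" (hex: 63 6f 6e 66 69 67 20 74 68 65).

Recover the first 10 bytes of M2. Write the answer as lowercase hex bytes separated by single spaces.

First, E_a ⊕ E_b = (M1 ⊕ K) ⊕ (M2 ⊕ K) = M1 ⊕ M2, so the key drops out. Then M2 = (M1 ⊕ M2) ⊕ M1 over the first 10 bytes.
byte 0: (e6 ⊕ 06) ⊕ 63 = e0 ⊕ 63 = 83
byte 1: (c5 ⊕ 9f) ⊕ 6f = 5a ⊕ 6f = 35
byte 2: (81 ⊕ 14) ⊕ 6e = 95 ⊕ 6e = fb
byte 3: (42 ⊕ 3d) ⊕ 66 = 7f ⊕ 66 = 19
byte 4: (a2 ⊕ 5d) ⊕ 69 = ff ⊕ 69 = 96
byte 5: (41 ⊕ 52) ⊕ 67 = 13 ⊕ 67 = 74
byte 6: (ae ⊕ 42) ⊕ 20 = ec ⊕ 20 = cc
byte 7: (7b ⊕ d6) ⊕ 74 = ad ⊕ 74 = d9
byte 8: (cc ⊕ d3) ⊕ 68 = 1f ⊕ 68 = 77
byte 9: (ed ⊕ 1e) ⊕ 65 = f3 ⊕ 65 = 96

83 35 fb 19 96 74 cc d9 77 96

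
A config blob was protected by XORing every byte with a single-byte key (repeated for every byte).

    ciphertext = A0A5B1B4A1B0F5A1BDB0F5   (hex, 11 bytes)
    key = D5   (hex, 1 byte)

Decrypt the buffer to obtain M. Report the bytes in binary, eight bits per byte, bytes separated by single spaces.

The 1-byte key repeats, so the effective keystream is d5 d5 d5 d5 d5 d5 d5 d5 d5 d5 d5.
byte 0: 10100000 ^ 11010101 = 01110101
byte 1: 10100101 ^ 11010101 = 01110000
byte 2: 10110001 ^ 11010101 = 01100100
byte 3: 10110100 ^ 11010101 = 01100001
byte 4: 10100001 ^ 11010101 = 01110100
byte 5: 10110000 ^ 11010101 = 01100101
byte 6: 11110101 ^ 11010101 = 00100000
byte 7: 10100001 ^ 11010101 = 01110100
byte 8: 10111101 ^ 11010101 = 01101000
byte 9: 10110000 ^ 11010101 = 01100101
byte 10: 11110101 ^ 11010101 = 00100000

01110101 01110000 01100100 01100001 01110100 01100101 00100000 01110100 01101000 01100101 00100000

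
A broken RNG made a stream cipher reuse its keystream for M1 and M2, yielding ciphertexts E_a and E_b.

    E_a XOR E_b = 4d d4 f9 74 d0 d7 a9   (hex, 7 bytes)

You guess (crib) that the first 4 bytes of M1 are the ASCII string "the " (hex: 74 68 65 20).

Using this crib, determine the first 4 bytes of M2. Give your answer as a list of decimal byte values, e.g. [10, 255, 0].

[57, 188, 156, 84]

Since E_a ⊕ E_b = M1 ⊕ M2, XORing with the guessed M1 bytes yields the corresponding M2 bytes: M2 = (E_a ⊕ E_b) ⊕ M1.
4d XOR 74 = 39
d4 XOR 68 = bc
f9 XOR 65 = 9c
74 XOR 20 = 54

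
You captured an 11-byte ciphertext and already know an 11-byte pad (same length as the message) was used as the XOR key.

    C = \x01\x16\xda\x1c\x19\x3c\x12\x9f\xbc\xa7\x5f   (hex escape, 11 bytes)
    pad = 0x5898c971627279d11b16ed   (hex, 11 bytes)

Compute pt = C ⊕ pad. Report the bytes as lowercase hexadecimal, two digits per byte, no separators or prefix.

XOR is its own inverse, so applying the key byte-wise gives the result directly.
byte 0: 01 ^ 58 = 59
byte 1: 16 ^ 98 = 8e
byte 2: da ^ c9 = 13
byte 3: 1c ^ 71 = 6d
byte 4: 19 ^ 62 = 7b
byte 5: 3c ^ 72 = 4e
byte 6: 12 ^ 79 = 6b
byte 7: 9f ^ d1 = 4e
byte 8: bc ^ 1b = a7
byte 9: a7 ^ 16 = b1
byte 10: 5f ^ ed = b2

598e136d7b4e6b4ea7b1b2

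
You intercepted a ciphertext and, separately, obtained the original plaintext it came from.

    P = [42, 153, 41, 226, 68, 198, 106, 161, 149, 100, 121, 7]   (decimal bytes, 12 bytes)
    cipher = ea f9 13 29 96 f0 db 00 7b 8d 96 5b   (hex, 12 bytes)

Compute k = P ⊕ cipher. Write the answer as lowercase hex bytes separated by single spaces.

c0 60 3a cb d2 36 b1 a1 ee e9 ef 5c

Since cipher = P ⊕ k, XORing both sides with P gives k = P ⊕ cipher.
00101010 ^ 11101010 = 11000000
10011001 ^ 11111001 = 01100000
00101001 ^ 00010011 = 00111010
11100010 ^ 00101001 = 11001011
01000100 ^ 10010110 = 11010010
11000110 ^ 11110000 = 00110110
01101010 ^ 11011011 = 10110001
10100001 ^ 00000000 = 10100001
10010101 ^ 01111011 = 11101110
01100100 ^ 10001101 = 11101001
01111001 ^ 10010110 = 11101111
00000111 ^ 01011011 = 01011100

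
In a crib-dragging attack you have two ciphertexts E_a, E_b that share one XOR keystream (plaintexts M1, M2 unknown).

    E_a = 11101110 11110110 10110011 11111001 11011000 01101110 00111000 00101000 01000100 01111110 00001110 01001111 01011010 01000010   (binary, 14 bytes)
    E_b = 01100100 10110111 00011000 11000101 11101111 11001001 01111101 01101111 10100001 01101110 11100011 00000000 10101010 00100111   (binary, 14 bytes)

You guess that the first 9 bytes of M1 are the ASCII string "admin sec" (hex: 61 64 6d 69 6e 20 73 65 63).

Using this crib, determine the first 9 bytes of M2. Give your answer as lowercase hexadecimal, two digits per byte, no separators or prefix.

First, E_a ⊕ E_b = (M1 ⊕ K) ⊕ (M2 ⊕ K) = M1 ⊕ M2, so the key drops out. Then M2 = (M1 ⊕ M2) ⊕ M1 over the first 9 bytes.
byte 0: (ee xor 64) xor 61 = 8a xor 61 = eb
byte 1: (f6 xor b7) xor 64 = 41 xor 64 = 25
byte 2: (b3 xor 18) xor 6d = ab xor 6d = c6
byte 3: (f9 xor c5) xor 69 = 3c xor 69 = 55
byte 4: (d8 xor ef) xor 6e = 37 xor 6e = 59
byte 5: (6e xor c9) xor 20 = a7 xor 20 = 87
byte 6: (38 xor 7d) xor 73 = 45 xor 73 = 36
byte 7: (28 xor 6f) xor 65 = 47 xor 65 = 22
byte 8: (44 xor a1) xor 63 = e5 xor 63 = 86

eb25c6555987362286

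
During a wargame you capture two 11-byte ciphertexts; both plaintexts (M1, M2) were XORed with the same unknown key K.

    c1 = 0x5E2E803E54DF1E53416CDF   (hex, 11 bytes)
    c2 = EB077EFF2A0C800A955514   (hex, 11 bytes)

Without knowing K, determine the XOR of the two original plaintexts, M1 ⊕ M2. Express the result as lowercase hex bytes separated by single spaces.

b5 29 fe c1 7e d3 9e 59 d4 39 cb

c1 ⊕ c2 = (M1 ⊕ K) ⊕ (M2 ⊕ K) = M1 ⊕ M2 — the shared key cancels under XOR.
byte 0: 5e ⊕ eb = b5
byte 1: 2e ⊕ 07 = 29
byte 2: 80 ⊕ 7e = fe
byte 3: 3e ⊕ ff = c1
byte 4: 54 ⊕ 2a = 7e
byte 5: df ⊕ 0c = d3
byte 6: 1e ⊕ 80 = 9e
byte 7: 53 ⊕ 0a = 59
byte 8: 41 ⊕ 95 = d4
byte 9: 6c ⊕ 55 = 39
byte 10: df ⊕ 14 = cb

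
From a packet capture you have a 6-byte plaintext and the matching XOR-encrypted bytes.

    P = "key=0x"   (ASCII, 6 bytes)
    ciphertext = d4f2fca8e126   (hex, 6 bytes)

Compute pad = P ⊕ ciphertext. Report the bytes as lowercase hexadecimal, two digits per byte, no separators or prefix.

Since ciphertext = P ⊕ pad, XORing both sides with P gives pad = P ⊕ ciphertext.
6b ⊕ d4 = bf
65 ⊕ f2 = 97
79 ⊕ fc = 85
3d ⊕ a8 = 95
30 ⊕ e1 = d1
78 ⊕ 26 = 5e

bf978595d15e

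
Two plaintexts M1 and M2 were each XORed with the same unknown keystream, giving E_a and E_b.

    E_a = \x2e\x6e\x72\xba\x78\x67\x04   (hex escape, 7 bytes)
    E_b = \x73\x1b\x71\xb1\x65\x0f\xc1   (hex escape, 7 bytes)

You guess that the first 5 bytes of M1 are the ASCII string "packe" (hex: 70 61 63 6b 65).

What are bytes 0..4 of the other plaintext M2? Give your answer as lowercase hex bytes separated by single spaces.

First, E_a ⊕ E_b = (M1 ⊕ K) ⊕ (M2 ⊕ K) = M1 ⊕ M2, so the key drops out. Then M2 = (M1 ⊕ M2) ⊕ M1 over the first 5 bytes.
byte 0: (2e XOR 73) XOR 70 = 5d XOR 70 = 2d
byte 1: (6e XOR 1b) XOR 61 = 75 XOR 61 = 14
byte 2: (72 XOR 71) XOR 63 = 03 XOR 63 = 60
byte 3: (ba XOR b1) XOR 6b = 0b XOR 6b = 60
byte 4: (78 XOR 65) XOR 65 = 1d XOR 65 = 78

2d 14 60 60 78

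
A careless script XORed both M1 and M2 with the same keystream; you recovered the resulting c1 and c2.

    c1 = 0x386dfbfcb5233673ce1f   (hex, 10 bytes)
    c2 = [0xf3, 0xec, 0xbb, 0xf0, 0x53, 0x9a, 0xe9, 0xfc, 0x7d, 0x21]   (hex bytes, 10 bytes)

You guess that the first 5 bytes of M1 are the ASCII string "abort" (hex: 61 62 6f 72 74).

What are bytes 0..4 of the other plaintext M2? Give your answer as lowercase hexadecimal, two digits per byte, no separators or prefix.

First, c1 ⊕ c2 = (M1 ⊕ K) ⊕ (M2 ⊕ K) = M1 ⊕ M2, so the key drops out. Then M2 = (M1 ⊕ M2) ⊕ M1 over the first 5 bytes.
byte 0: (38 ^ f3) ^ 61 = cb ^ 61 = aa
byte 1: (6d ^ ec) ^ 62 = 81 ^ 62 = e3
byte 2: (fb ^ bb) ^ 6f = 40 ^ 6f = 2f
byte 3: (fc ^ f0) ^ 72 = 0c ^ 72 = 7e
byte 4: (b5 ^ 53) ^ 74 = e6 ^ 74 = 92

aae32f7e92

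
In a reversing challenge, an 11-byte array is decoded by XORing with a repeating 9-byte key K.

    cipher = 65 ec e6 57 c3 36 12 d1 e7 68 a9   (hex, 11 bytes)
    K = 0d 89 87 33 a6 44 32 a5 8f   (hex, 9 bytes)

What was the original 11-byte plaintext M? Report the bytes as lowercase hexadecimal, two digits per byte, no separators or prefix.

6865616465722074686520

The 9-byte key repeats, so the effective keystream is 0d 89 87 33 a6 44 32 a5 8f 0d 89.
byte 0: 01100101 xor 00001101 = 01101000
byte 1: 11101100 xor 10001001 = 01100101
byte 2: 11100110 xor 10000111 = 01100001
byte 3: 01010111 xor 00110011 = 01100100
byte 4: 11000011 xor 10100110 = 01100101
byte 5: 00110110 xor 01000100 = 01110010
byte 6: 00010010 xor 00110010 = 00100000
byte 7: 11010001 xor 10100101 = 01110100
byte 8: 11100111 xor 10001111 = 01101000
byte 9: 01101000 xor 00001101 = 01100101
byte 10: 10101001 xor 10001001 = 00100000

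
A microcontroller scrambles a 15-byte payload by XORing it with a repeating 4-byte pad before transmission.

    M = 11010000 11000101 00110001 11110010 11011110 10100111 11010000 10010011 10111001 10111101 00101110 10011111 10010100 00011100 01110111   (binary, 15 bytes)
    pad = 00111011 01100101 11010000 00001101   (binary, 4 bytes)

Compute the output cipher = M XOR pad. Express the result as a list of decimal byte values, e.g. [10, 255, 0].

[235, 160, 225, 255, 229, 194, 0, 158, 130, 216, 254, 146, 175, 121, 167]

The 4-byte key repeats, so the effective keystream is 3b 65 d0 0d 3b 65 d0 0d 3b 65 d0 0d 3b 65 d0.
byte 0: d0 ^ 3b = eb
byte 1: c5 ^ 65 = a0
byte 2: 31 ^ d0 = e1
byte 3: f2 ^ 0d = ff
byte 4: de ^ 3b = e5
byte 5: a7 ^ 65 = c2
byte 6: d0 ^ d0 = 00
byte 7: 93 ^ 0d = 9e
byte 8: b9 ^ 3b = 82
byte 9: bd ^ 65 = d8
byte 10: 2e ^ d0 = fe
byte 11: 9f ^ 0d = 92
byte 12: 94 ^ 3b = af
byte 13: 1c ^ 65 = 79
byte 14: 77 ^ d0 = a7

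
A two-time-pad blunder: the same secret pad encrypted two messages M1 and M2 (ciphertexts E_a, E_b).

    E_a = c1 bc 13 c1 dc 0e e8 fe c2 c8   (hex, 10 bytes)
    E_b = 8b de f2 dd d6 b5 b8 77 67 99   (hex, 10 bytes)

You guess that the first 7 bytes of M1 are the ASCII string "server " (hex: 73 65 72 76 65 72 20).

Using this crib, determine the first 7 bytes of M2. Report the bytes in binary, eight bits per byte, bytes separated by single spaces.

First, E_a ⊕ E_b = (M1 ⊕ K) ⊕ (M2 ⊕ K) = M1 ⊕ M2, so the key drops out. Then M2 = (M1 ⊕ M2) ⊕ M1 over the first 7 bytes.
byte 0: (c1 ^ 8b) ^ 73 = 4a ^ 73 = 39
byte 1: (bc ^ de) ^ 65 = 62 ^ 65 = 07
byte 2: (13 ^ f2) ^ 72 = e1 ^ 72 = 93
byte 3: (c1 ^ dd) ^ 76 = 1c ^ 76 = 6a
byte 4: (dc ^ d6) ^ 65 = 0a ^ 65 = 6f
byte 5: (0e ^ b5) ^ 72 = bb ^ 72 = c9
byte 6: (e8 ^ b8) ^ 20 = 50 ^ 20 = 70

00111001 00000111 10010011 01101010 01101111 11001001 01110000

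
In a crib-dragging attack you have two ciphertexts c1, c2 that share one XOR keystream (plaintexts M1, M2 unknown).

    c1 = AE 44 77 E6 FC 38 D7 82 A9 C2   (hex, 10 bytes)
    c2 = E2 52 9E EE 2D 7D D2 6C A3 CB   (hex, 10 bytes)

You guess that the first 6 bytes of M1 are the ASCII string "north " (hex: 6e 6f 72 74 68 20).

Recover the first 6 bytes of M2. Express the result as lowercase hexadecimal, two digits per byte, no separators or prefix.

22799b7cb965

First, c1 ⊕ c2 = (M1 ⊕ K) ⊕ (M2 ⊕ K) = M1 ⊕ M2, so the key drops out. Then M2 = (M1 ⊕ M2) ⊕ M1 over the first 6 bytes.
byte 0: (ae ⊕ e2) ⊕ 6e = 4c ⊕ 6e = 22
byte 1: (44 ⊕ 52) ⊕ 6f = 16 ⊕ 6f = 79
byte 2: (77 ⊕ 9e) ⊕ 72 = e9 ⊕ 72 = 9b
byte 3: (e6 ⊕ ee) ⊕ 74 = 08 ⊕ 74 = 7c
byte 4: (fc ⊕ 2d) ⊕ 68 = d1 ⊕ 68 = b9
byte 5: (38 ⊕ 7d) ⊕ 20 = 45 ⊕ 20 = 65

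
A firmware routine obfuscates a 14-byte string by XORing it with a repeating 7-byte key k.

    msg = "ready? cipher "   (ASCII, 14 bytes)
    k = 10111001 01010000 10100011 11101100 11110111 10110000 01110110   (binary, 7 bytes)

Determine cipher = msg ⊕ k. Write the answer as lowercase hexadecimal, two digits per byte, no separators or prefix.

cb35c2888e8f56da39d38492c256

The 7-byte key repeats, so the effective keystream is b9 50 a3 ec f7 b0 76 b9 50 a3 ec f7 b0 76.
byte 0: 72 ⊕ b9 = cb
byte 1: 65 ⊕ 50 = 35
byte 2: 61 ⊕ a3 = c2
byte 3: 64 ⊕ ec = 88
byte 4: 79 ⊕ f7 = 8e
byte 5: 3f ⊕ b0 = 8f
byte 6: 20 ⊕ 76 = 56
byte 7: 63 ⊕ b9 = da
byte 8: 69 ⊕ 50 = 39
byte 9: 70 ⊕ a3 = d3
byte 10: 68 ⊕ ec = 84
byte 11: 65 ⊕ f7 = 92
byte 12: 72 ⊕ b0 = c2
byte 13: 20 ⊕ 76 = 56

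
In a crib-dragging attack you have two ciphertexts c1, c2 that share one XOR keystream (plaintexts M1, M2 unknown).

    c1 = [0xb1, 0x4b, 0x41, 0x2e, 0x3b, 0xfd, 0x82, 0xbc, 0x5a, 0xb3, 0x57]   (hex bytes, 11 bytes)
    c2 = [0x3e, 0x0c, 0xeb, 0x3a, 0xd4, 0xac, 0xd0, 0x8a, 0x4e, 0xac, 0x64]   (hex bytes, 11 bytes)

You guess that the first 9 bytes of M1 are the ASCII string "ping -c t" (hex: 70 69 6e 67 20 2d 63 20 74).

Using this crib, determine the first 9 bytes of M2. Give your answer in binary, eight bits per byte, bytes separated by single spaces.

First, c1 ⊕ c2 = (M1 ⊕ K) ⊕ (M2 ⊕ K) = M1 ⊕ M2, so the key drops out. Then M2 = (M1 ⊕ M2) ⊕ M1 over the first 9 bytes.
byte 0: (b1 ^ 3e) ^ 70 = 8f ^ 70 = ff
byte 1: (4b ^ 0c) ^ 69 = 47 ^ 69 = 2e
byte 2: (41 ^ eb) ^ 6e = aa ^ 6e = c4
byte 3: (2e ^ 3a) ^ 67 = 14 ^ 67 = 73
byte 4: (3b ^ d4) ^ 20 = ef ^ 20 = cf
byte 5: (fd ^ ac) ^ 2d = 51 ^ 2d = 7c
byte 6: (82 ^ d0) ^ 63 = 52 ^ 63 = 31
byte 7: (bc ^ 8a) ^ 20 = 36 ^ 20 = 16
byte 8: (5a ^ 4e) ^ 74 = 14 ^ 74 = 60

11111111 00101110 11000100 01110011 11001111 01111100 00110001 00010110 01100000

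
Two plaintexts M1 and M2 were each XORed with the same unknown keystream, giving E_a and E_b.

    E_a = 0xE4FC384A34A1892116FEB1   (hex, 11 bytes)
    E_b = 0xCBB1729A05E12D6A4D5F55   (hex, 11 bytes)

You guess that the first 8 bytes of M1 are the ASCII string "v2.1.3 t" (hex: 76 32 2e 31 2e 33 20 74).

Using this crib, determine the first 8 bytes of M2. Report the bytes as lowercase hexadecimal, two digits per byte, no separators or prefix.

597f64e11f73843f

First, E_a ⊕ E_b = (M1 ⊕ K) ⊕ (M2 ⊕ K) = M1 ⊕ M2, so the key drops out. Then M2 = (M1 ⊕ M2) ⊕ M1 over the first 8 bytes.
byte 0: (e4 xor cb) xor 76 = 2f xor 76 = 59
byte 1: (fc xor b1) xor 32 = 4d xor 32 = 7f
byte 2: (38 xor 72) xor 2e = 4a xor 2e = 64
byte 3: (4a xor 9a) xor 31 = d0 xor 31 = e1
byte 4: (34 xor 05) xor 2e = 31 xor 2e = 1f
byte 5: (a1 xor e1) xor 33 = 40 xor 33 = 73
byte 6: (89 xor 2d) xor 20 = a4 xor 20 = 84
byte 7: (21 xor 6a) xor 74 = 4b xor 74 = 3f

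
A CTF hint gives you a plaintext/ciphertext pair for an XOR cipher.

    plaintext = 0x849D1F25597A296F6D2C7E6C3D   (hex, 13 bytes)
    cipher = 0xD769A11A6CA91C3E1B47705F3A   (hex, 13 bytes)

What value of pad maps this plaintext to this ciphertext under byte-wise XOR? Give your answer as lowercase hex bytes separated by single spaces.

Since cipher = plaintext ⊕ pad, XORing both sides with plaintext gives pad = plaintext ⊕ cipher.
10000100 xor 11010111 = 01010011
10011101 xor 01101001 = 11110100
00011111 xor 10100001 = 10111110
00100101 xor 00011010 = 00111111
01011001 xor 01101100 = 00110101
01111010 xor 10101001 = 11010011
00101001 xor 00011100 = 00110101
01101111 xor 00111110 = 01010001
01101101 xor 00011011 = 01110110
00101100 xor 01000111 = 01101011
01111110 xor 01110000 = 00001110
01101100 xor 01011111 = 00110011
00111101 xor 00111010 = 00000111

53 f4 be 3f 35 d3 35 51 76 6b 0e 33 07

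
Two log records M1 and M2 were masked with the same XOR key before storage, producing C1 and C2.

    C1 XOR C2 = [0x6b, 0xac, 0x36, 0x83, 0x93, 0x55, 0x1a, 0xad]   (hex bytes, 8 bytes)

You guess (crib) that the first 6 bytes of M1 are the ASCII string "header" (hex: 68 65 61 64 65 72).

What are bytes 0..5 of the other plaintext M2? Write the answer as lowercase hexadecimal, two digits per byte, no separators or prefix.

03c957e7f627

Since C1 ⊕ C2 = M1 ⊕ M2, XORing with the guessed M1 bytes yields the corresponding M2 bytes: M2 = (C1 ⊕ C2) ⊕ M1.
107 ⊕ 104 =   3
172 ⊕ 101 = 201
 54 ⊕  97 =  87
131 ⊕ 100 = 231
147 ⊕ 101 = 246
 85 ⊕ 114 =  39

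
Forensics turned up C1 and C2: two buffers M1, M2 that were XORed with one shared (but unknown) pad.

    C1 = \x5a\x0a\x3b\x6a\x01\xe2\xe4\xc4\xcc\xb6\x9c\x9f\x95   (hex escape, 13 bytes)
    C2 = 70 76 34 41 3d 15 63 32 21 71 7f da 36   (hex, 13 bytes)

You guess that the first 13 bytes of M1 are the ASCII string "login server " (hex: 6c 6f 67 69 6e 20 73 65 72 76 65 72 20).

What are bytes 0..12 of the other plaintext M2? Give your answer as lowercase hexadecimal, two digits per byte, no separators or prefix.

4613684252d7f4939fb1863783

First, C1 ⊕ C2 = (M1 ⊕ K) ⊕ (M2 ⊕ K) = M1 ⊕ M2, so the key drops out. Then M2 = (M1 ⊕ M2) ⊕ M1 over the first 13 bytes.
byte 0: (5a xor 70) xor 6c = 2a xor 6c = 46
byte 1: (0a xor 76) xor 6f = 7c xor 6f = 13
byte 2: (3b xor 34) xor 67 = 0f xor 67 = 68
byte 3: (6a xor 41) xor 69 = 2b xor 69 = 42
byte 4: (01 xor 3d) xor 6e = 3c xor 6e = 52
byte 5: (e2 xor 15) xor 20 = f7 xor 20 = d7
byte 6: (e4 xor 63) xor 73 = 87 xor 73 = f4
byte 7: (c4 xor 32) xor 65 = f6 xor 65 = 93
byte 8: (cc xor 21) xor 72 = ed xor 72 = 9f
byte 9: (b6 xor 71) xor 76 = c7 xor 76 = b1
byte 10: (9c xor 7f) xor 65 = e3 xor 65 = 86
byte 11: (9f xor da) xor 72 = 45 xor 72 = 37
byte 12: (95 xor 36) xor 20 = a3 xor 20 = 83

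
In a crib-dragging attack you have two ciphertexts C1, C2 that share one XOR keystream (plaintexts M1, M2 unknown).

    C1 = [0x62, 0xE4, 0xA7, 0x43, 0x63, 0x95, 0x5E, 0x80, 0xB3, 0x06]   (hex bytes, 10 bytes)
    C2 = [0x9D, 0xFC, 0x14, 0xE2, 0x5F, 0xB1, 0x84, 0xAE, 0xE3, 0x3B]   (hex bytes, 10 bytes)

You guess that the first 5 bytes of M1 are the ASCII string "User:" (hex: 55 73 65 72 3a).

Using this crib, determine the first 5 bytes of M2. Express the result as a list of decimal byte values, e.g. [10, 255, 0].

[170, 107, 214, 211, 6]

First, C1 ⊕ C2 = (M1 ⊕ K) ⊕ (M2 ⊕ K) = M1 ⊕ M2, so the key drops out. Then M2 = (M1 ⊕ M2) ⊕ M1 over the first 5 bytes.
byte 0: (62 ⊕ 9d) ⊕ 55 = ff ⊕ 55 = aa
byte 1: (e4 ⊕ fc) ⊕ 73 = 18 ⊕ 73 = 6b
byte 2: (a7 ⊕ 14) ⊕ 65 = b3 ⊕ 65 = d6
byte 3: (43 ⊕ e2) ⊕ 72 = a1 ⊕ 72 = d3
byte 4: (63 ⊕ 5f) ⊕ 3a = 3c ⊕ 3a = 06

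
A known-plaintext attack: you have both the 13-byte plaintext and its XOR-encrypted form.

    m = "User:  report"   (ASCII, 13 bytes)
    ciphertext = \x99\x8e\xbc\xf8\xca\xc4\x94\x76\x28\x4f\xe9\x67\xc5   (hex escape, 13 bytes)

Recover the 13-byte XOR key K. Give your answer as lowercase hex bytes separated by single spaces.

Since ciphertext = m ⊕ K, XORing both sides with m gives K = m ⊕ ciphertext.
55 XOR 99 = cc
73 XOR 8e = fd
65 XOR bc = d9
72 XOR f8 = 8a
3a XOR ca = f0
20 XOR c4 = e4
20 XOR 94 = b4
72 XOR 76 = 04
65 XOR 28 = 4d
70 XOR 4f = 3f
6f XOR e9 = 86
72 XOR 67 = 15
74 XOR c5 = b1

cc fd d9 8a f0 e4 b4 04 4d 3f 86 15 b1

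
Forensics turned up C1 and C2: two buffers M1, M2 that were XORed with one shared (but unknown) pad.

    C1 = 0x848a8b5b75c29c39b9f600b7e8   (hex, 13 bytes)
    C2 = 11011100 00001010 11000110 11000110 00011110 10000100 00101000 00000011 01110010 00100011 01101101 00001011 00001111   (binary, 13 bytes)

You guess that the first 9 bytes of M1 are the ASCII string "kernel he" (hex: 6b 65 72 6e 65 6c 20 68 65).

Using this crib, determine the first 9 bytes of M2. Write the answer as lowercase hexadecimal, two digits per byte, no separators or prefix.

First, C1 ⊕ C2 = (M1 ⊕ K) ⊕ (M2 ⊕ K) = M1 ⊕ M2, so the key drops out. Then M2 = (M1 ⊕ M2) ⊕ M1 over the first 9 bytes.
byte 0: (84 ^ dc) ^ 6b = 58 ^ 6b = 33
byte 1: (8a ^ 0a) ^ 65 = 80 ^ 65 = e5
byte 2: (8b ^ c6) ^ 72 = 4d ^ 72 = 3f
byte 3: (5b ^ c6) ^ 6e = 9d ^ 6e = f3
byte 4: (75 ^ 1e) ^ 65 = 6b ^ 65 = 0e
byte 5: (c2 ^ 84) ^ 6c = 46 ^ 6c = 2a
byte 6: (9c ^ 28) ^ 20 = b4 ^ 20 = 94
byte 7: (39 ^ 03) ^ 68 = 3a ^ 68 = 52
byte 8: (b9 ^ 72) ^ 65 = cb ^ 65 = ae

33e53ff30e2a9452ae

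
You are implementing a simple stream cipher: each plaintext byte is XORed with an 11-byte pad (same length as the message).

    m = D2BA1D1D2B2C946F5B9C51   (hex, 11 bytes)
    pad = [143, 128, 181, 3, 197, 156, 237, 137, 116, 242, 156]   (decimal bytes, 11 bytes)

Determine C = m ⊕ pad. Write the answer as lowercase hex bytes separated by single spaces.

5d 3a a8 1e ee b0 79 e6 2f 6e cd

XOR is its own inverse, so applying the key byte-wise gives the result directly.
byte 0: 210 XOR 143 =  93
byte 1: 186 XOR 128 =  58
byte 2:  29 XOR 181 = 168
byte 3:  29 XOR   3 =  30
byte 4:  43 XOR 197 = 238
byte 5:  44 XOR 156 = 176
byte 6: 148 XOR 237 = 121
byte 7: 111 XOR 137 = 230
byte 8:  91 XOR 116 =  47
byte 9: 156 XOR 242 = 110
byte 10:  81 XOR 156 = 205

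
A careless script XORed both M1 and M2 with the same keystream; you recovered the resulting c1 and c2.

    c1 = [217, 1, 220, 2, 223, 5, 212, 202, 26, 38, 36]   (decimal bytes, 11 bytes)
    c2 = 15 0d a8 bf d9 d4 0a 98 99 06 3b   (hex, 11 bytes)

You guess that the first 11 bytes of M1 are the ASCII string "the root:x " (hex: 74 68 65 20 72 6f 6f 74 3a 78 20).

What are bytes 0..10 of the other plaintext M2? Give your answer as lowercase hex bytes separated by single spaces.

b8 64 11 9d 74 be b1 26 b9 58 3f

First, c1 ⊕ c2 = (M1 ⊕ K) ⊕ (M2 ⊕ K) = M1 ⊕ M2, so the key drops out. Then M2 = (M1 ⊕ M2) ⊕ M1 over the first 11 bytes.
byte 0: (d9 ^ 15) ^ 74 = cc ^ 74 = b8
byte 1: (01 ^ 0d) ^ 68 = 0c ^ 68 = 64
byte 2: (dc ^ a8) ^ 65 = 74 ^ 65 = 11
byte 3: (02 ^ bf) ^ 20 = bd ^ 20 = 9d
byte 4: (df ^ d9) ^ 72 = 06 ^ 72 = 74
byte 5: (05 ^ d4) ^ 6f = d1 ^ 6f = be
byte 6: (d4 ^ 0a) ^ 6f = de ^ 6f = b1
byte 7: (ca ^ 98) ^ 74 = 52 ^ 74 = 26
byte 8: (1a ^ 99) ^ 3a = 83 ^ 3a = b9
byte 9: (26 ^ 06) ^ 78 = 20 ^ 78 = 58
byte 10: (24 ^ 3b) ^ 20 = 1f ^ 20 = 3f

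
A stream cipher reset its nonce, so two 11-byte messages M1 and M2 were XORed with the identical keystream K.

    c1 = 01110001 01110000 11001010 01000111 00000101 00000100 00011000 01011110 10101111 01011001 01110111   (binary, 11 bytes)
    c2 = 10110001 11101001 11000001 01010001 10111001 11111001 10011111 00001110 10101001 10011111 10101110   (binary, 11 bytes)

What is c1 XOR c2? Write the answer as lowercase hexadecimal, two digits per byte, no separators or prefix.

c0990b16bcfd875006c6d9

c1 ⊕ c2 = (M1 ⊕ K) ⊕ (M2 ⊕ K) = M1 ⊕ M2 — the shared key cancels under XOR.
71 ⊕ b1 = c0
70 ⊕ e9 = 99
ca ⊕ c1 = 0b
47 ⊕ 51 = 16
05 ⊕ b9 = bc
04 ⊕ f9 = fd
18 ⊕ 9f = 87
5e ⊕ 0e = 50
af ⊕ a9 = 06
59 ⊕ 9f = c6
77 ⊕ ae = d9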